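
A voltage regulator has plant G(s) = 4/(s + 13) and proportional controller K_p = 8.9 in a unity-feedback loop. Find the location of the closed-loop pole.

s = -48.6

Closed-loop transfer function: T(s) = K_p·G(s)/(1 + K_p·G(s)) = 35.6/(s + 13 + 35.6) = 35.6/(s + 48.6).
The closed-loop pole is at s = −48.6.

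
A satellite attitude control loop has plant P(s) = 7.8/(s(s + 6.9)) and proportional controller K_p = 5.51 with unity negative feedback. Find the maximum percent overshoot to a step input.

From 1 + K_pP(s) = 0: s² + 6.9s + 42.98 = 0 ⇒ ω_n = 6.556, ζ = 0.5263.
%OS = 100·exp(−πζ/√(1−ζ²)) = 100·exp(−π·0.5263/√0.7231) = 14.3%.

14.3%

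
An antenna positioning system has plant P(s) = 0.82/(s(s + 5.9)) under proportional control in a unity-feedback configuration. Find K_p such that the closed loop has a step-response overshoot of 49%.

K_p = 216

From %OS = 100·exp(−πζ/√(1−ζ²)) = 49%, ζ = −ln(0.49)/√(π²+ln²(0.49)) = 0.2214.
Characteristic equation s² + 5.9s + 0.82K_p = 0 gives ζ = 5.9/(2√(0.82K_p)).
Setting ζ = 0.2214: √(0.82K_p) = 5.9/(2·0.2214) = 13.32, so K_p = 177.5/0.82 = 216.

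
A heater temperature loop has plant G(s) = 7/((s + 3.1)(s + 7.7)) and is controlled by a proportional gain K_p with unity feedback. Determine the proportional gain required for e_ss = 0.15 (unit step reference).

The loop is type 0, so e_ss(step) = 1/(1 + K_pos) with K_pos = K_p·G(0).
G(0) = 0.2933. Require 1/(1 + K_p·0.2933) = 0.15, so 1 + 0.2933·K_p = 6.667.
K_p = (6.667 − 1)/0.2933 = 19.3.

K_p = 19.3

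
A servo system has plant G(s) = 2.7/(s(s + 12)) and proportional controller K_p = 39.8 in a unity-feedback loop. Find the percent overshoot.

From 1 + K_pG(s) = 0: s² + 12s + 107.5 = 0 ⇒ ω_n = 10.37, ζ = 0.5788.
%OS = 100·exp(−πζ/√(1−ζ²)) = 100·exp(−π·0.5788/√0.665) = 10.8%.

10.8%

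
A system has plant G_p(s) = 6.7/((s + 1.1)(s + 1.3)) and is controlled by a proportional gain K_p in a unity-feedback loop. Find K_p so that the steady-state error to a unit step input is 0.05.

Steady-state error for a unit step on this type-0 loop is 1/(1 + K_p·G_p(0)).
G_p(0) = 4.685. Require 1/(1 + K_p·4.685) = 0.05, so 1 + 4.685·K_p = 20.
K_p = (20 − 1)/4.685 = 4.06.

K_p = 4.06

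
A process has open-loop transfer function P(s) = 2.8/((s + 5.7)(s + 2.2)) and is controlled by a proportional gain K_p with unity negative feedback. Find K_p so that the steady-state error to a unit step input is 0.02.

The loop is type 0, so e_ss(step) = 1/(1 + K_pos) with K_pos = K_p·P(0).
P(0) = 0.2233. Require 1/(1 + K_p·0.2233) = 0.02, so 1 + 0.2233·K_p = 50.
K_p = (50 − 1)/0.2233 = 219.

K_p = 219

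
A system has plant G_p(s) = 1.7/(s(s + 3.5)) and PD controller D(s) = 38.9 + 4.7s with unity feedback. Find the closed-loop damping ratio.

ζ = 0.706

Forward path: (38.9 + 4.7s)·1.7/(s(s+3.5)). The closed-loop characteristic equation is s² + (3.5 + 1.7·4.7)s + 1.7·38.9 = 0.
That is s² + 11.49s + 66.13 = 0, so ω_n = 8.132 rad/s and ζ = 11.49/(2·8.132) = 0.7065.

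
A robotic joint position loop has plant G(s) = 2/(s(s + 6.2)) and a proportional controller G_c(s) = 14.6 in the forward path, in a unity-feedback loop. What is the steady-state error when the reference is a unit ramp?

The loop has one pole at the origin (type 1). Velocity error constant K_v = lim_{s→0} s·G_c(s)G(s) = 14.6·2/6.2 = 4.71.
Steady-state error to a unit ramp: e_ss = 1/K_v = 0.212.

0.212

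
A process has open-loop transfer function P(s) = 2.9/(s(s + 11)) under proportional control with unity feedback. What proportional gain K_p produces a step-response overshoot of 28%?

K_p = 74

From %OS = 100·exp(−πζ/√(1−ζ²)) = 28%, ζ = −ln(0.28)/√(π²+ln²(0.28)) = 0.3755.
Characteristic equation s² + 11s + 2.9K_p = 0 gives ζ = 11/(2√(2.9K_p)).
Setting ζ = 0.3755: √(2.9K_p) = 11/(2·0.3755) = 14.65, so K_p = 214.5/2.9 = 74.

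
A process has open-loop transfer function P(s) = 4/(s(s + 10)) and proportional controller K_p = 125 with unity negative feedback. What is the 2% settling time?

T_s ≈ 0.8 s

Closed-loop characteristic equation: s² + 10s + 500 = 0, so ω_n = 22.36 rad/s and ζ = 10/(2·22.36) = 0.2236.
2% settling time T_s ≈ 4/(ζω_n) = 4/5 = 0.8 s.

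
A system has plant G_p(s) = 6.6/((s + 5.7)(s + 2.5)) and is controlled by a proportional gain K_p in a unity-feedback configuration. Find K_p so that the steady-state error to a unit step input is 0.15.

K_p = 12.2

Steady-state error for a unit step on this type-0 loop is 1/(1 + K_p·G_p(0)).
G_p(0) = 0.4632. Require 1/(1 + K_p·0.4632) = 0.15, so 1 + 0.4632·K_p = 6.667.
K_p = (6.667 − 1)/0.4632 = 12.2.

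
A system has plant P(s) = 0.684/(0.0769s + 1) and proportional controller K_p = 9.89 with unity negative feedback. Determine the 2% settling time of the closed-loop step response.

T_s ≈ 0.0396 s

Closed loop: T(s) = K_p·P/(1+K_p·P) = 6.765/(0.0769s + 1 + 6.765), with pole at s = −(1 + 6.765)/0.0769 = −101.
τ = 1/101 = 0.009904 s, so 2% settling time ≈ 4τ = 0.0396 s.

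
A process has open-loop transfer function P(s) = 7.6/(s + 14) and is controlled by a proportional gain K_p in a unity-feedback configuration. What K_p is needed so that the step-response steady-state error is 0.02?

Steady-state error for a unit step on this type-0 loop is 1/(1 + K_p·P(0)).
P(0) = 0.5429. Require 1/(1 + K_p·0.5429) = 0.02, so 1 + 0.5429·K_p = 50.
K_p = (50 − 1)/0.5429 = 90.3.

K_p = 90.3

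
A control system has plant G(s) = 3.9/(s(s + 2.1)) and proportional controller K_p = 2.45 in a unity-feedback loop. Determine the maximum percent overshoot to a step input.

From 1 + K_pG(s) = 0: s² + 2.1s + 9.555 = 0 ⇒ ω_n = 3.091, ζ = 0.3397.
%OS = 100·exp(−πζ/√(1−ζ²)) = 100·exp(−π·0.3397/√0.8846) = 32.2%.

32.2%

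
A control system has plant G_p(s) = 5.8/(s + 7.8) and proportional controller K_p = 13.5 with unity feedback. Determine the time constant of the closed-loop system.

Closed-loop transfer function: T(s) = K_p·G_p(s)/(1 + K_p·G_p(s)) = 78.3/(s + 7.8 + 78.3) = 78.3/(s + 86.1).
Time constant τ = 1/86.1 = 0.0116 s.

τ = 0.0116 s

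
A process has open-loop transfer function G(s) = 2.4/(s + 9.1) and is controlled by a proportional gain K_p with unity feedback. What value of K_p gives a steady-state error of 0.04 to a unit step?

The loop is type 0, so e_ss(step) = 1/(1 + K_pos) with K_pos = K_p·G(0).
G(0) = 0.2637. Require 1/(1 + K_p·0.2637) = 0.04, so 1 + 0.2637·K_p = 25.
K_p = (25 − 1)/0.2637 = 91.

K_p = 91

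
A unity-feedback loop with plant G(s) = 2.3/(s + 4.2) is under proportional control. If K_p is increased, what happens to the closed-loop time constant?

The closed-loop bandwidth 4.2+K_p·2.3 grows with K_p, so τ shrinks.

decrease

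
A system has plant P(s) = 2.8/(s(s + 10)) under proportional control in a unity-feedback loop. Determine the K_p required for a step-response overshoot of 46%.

From %OS = 100·exp(−πζ/√(1−ζ²)) = 46%, ζ = −ln(0.46)/√(π²+ln²(0.46)) = 0.24.
Characteristic equation s² + 10s + 2.8K_p = 0 gives ζ = 10/(2√(2.8K_p)).
Setting ζ = 0.24: √(2.8K_p) = 10/(2·0.24) = 20.84, so K_p = 434.2/2.8 = 155.

K_p = 155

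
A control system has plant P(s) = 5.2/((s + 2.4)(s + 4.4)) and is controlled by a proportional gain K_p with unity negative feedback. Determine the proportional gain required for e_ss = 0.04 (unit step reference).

The loop is type 0, so e_ss(step) = 1/(1 + K_pos) with K_pos = K_p·P(0).
P(0) = 0.4924. Require 1/(1 + K_p·0.4924) = 0.04, so 1 + 0.4924·K_p = 25.
K_p = (25 − 1)/0.4924 = 48.7.

K_p = 48.7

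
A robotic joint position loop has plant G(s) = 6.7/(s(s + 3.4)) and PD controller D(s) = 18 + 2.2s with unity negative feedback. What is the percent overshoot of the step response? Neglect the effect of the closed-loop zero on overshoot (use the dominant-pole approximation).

Forward path: (18 + 2.2s)·6.7/(s(s+3.4)). The closed-loop characteristic equation is s² + (3.4 + 6.7·2.2)s + 6.7·18 = 0.
That is s² + 18.14s + 120.6 = 0, so ω_n = 10.98 rad/s and ζ = 18.14/(2·10.98) = 0.8259.
%OS = 100·exp(−πζ/√(1−ζ²)) = 1%.

1%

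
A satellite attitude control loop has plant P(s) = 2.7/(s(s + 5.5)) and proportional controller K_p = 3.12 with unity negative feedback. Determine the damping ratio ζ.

ζ = 0.947

With unity feedback the closed-loop characteristic equation is s² + 5.5s + 3.12·2.7 = s² + 5.5s + 8.424 = 0.
So ω_n² = 8.424 ⇒ ω_n = 2.902 rad/s, and ζ = 5.5/(2ω_n) = 0.947.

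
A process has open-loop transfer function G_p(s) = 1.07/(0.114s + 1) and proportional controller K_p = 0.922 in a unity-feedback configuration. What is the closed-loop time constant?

Closed loop: T(s) = K_p·G_p/(1+K_p·G_p) = 0.9865/(0.114s + 1 + 0.9865), with pole at s = −(1 + 0.9865)/0.114 = −17.43.
Closed-loop time constant τ = 1/17.43 = 0.0574 s.

τ = 0.0574 s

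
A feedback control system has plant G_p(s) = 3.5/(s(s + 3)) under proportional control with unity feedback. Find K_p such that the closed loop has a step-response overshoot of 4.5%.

From %OS = 100·exp(−πζ/√(1−ζ²)) = 4.5%, ζ = −ln(0.045)/√(π²+ln²(0.045)) = 0.7025.
Characteristic equation s² + 3s + 3.5K_p = 0 gives ζ = 3/(2√(3.5K_p)).
Setting ζ = 0.7025: √(3.5K_p) = 3/(2·0.7025) = 2.135, so K_p = 4.559/3.5 = 1.3.

K_p = 1.3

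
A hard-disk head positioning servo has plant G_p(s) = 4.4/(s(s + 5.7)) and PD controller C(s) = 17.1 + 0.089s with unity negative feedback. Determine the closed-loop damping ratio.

ζ = 0.351

Forward path: (17.1 + 0.089s)·4.4/(s(s+5.7)). The closed-loop characteristic equation is s² + (5.7 + 4.4·0.089)s + 4.4·17.1 = 0.
That is s² + 6.092s + 75.24 = 0, so ω_n = 8.674 rad/s and ζ = 6.092/(2·8.674) = 0.3511.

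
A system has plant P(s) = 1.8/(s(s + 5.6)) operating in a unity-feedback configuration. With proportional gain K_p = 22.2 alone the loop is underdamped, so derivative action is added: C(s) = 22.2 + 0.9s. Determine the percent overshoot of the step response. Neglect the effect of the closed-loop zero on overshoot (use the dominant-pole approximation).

11.2%

Forward path: (22.2 + 0.9s)·1.8/(s(s+5.6)). The closed-loop characteristic equation is s² + (5.6 + 1.8·0.9)s + 1.8·22.2 = 0.
That is s² + 7.22s + 39.96 = 0, so ω_n = 6.321 rad/s and ζ = 7.22/(2·6.321) = 0.5711.
%OS = 100·exp(−πζ/√(1−ζ²)) = 11.2%.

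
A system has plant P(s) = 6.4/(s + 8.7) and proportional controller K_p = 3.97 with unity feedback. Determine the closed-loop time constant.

Closed-loop transfer function: T(s) = K_p·P(s)/(1 + K_p·P(s)) = 25.41/(s + 8.7 + 25.41) = 25.41/(s + 34.11).
Time constant τ = 1/34.11 = 0.0293 s.

τ = 0.0293 s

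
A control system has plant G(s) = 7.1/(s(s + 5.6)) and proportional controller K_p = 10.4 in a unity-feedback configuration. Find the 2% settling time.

T_s ≈ 1.43 s

Closed-loop characteristic equation: s² + 5.6s + 73.84 = 0, so ω_n = 8.593 rad/s and ζ = 5.6/(2·8.593) = 0.3258.
2% settling time T_s ≈ 4/(ζω_n) = 4/2.8 = 1.43 s.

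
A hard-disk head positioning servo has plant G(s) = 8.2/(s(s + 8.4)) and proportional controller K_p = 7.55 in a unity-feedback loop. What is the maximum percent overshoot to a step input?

13.8%

The closed-loop denominator s² + 8.4s + 61.91 gives ω_n = √61.91 = 7.868 and ζ = 8.4/(2ω_n) = 0.5338.
%OS = 100·exp(−πζ/√(1−ζ²)) = 100·exp(−π·0.5338/√0.7151) = 13.8%.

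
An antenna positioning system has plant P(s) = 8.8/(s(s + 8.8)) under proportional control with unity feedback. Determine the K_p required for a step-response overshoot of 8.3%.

From %OS = 100·exp(−πζ/√(1−ζ²)) = 8.3%, ζ = −ln(0.083)/√(π²+ln²(0.083)) = 0.621.
Characteristic equation s² + 8.8s + 8.8K_p = 0 gives ζ = 8.8/(2√(8.8K_p)).
Setting ζ = 0.621: √(8.8K_p) = 8.8/(2·0.621) = 7.086, so K_p = 50.21/8.8 = 5.71.

K_p = 5.71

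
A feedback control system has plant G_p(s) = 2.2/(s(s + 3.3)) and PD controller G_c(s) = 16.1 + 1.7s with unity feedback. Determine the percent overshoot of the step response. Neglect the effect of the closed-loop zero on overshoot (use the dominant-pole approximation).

Forward path: (16.1 + 1.7s)·2.2/(s(s+3.3)). The closed-loop characteristic equation is s² + (3.3 + 2.2·1.7)s + 2.2·16.1 = 0.
That is s² + 7.04s + 35.42 = 0, so ω_n = 5.951 rad/s and ζ = 7.04/(2·5.951) = 0.5915.
%OS = 100·exp(−πζ/√(1−ζ²)) = 9.98%.

9.98%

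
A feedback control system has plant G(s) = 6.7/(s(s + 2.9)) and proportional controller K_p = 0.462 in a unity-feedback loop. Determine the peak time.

Closed-loop characteristic equation: s² + 2.9s + 3.095 = 0, so ω_n = 1.759 rad/s and ζ = 2.9/(2·1.759) = 0.8242.
Damped frequency ω_d = ω_n√(1−ζ²) = 0.9964 rad/s, so peak time T_p = π/ω_d = 3.15 s.

T_p = 3.15 s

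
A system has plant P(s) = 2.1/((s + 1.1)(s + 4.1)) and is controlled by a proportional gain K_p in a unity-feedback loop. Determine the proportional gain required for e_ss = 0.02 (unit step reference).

K_p = 105

For a type-0 loop with proportional control, e_ss = 1/(1 + K_p·P(0)).
P(0) = 0.4656. Require 1/(1 + K_p·0.4656) = 0.02, so 1 + 0.4656·K_p = 50.
K_p = (50 − 1)/0.4656 = 105.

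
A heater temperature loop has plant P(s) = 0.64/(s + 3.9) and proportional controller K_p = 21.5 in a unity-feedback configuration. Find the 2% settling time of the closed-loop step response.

Closed-loop transfer function: T(s) = K_p·P(s)/(1 + K_p·P(s)) = 13.76/(s + 3.9 + 13.76) = 13.76/(s + 17.66).
Time constant τ = 1/17.66 = 0.05663 s, so the 2% settling time is about 4τ = 0.227 s.

T_s ≈ 0.227 s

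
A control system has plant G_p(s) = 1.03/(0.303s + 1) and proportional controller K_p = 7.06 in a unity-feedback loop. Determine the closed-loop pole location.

Closed loop: T(s) = K_p·G_p/(1+K_p·G_p) = 7.272/(0.303s + 1 + 7.272), with pole at s = −(1 + 7.272)/0.303 = −27.3.

s = -27.3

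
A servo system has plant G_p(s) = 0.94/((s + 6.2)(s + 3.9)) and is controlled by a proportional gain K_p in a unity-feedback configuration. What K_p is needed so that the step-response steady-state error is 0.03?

K_p = 832

The loop is type 0, so e_ss(step) = 1/(1 + K_pos) with K_pos = K_p·G_p(0).
G_p(0) = 0.03888. Require 1/(1 + K_p·0.03888) = 0.03, so 1 + 0.03888·K_p = 33.33.
K_p = (33.33 − 1)/0.03888 = 832.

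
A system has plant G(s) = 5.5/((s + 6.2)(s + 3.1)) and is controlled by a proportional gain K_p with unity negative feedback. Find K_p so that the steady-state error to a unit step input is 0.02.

K_p = 171

For a type-0 loop with proportional control, e_ss = 1/(1 + K_p·G(0)).
G(0) = 0.2862. Require 1/(1 + K_p·0.2862) = 0.02, so 1 + 0.2862·K_p = 50.
K_p = (50 − 1)/0.2862 = 171.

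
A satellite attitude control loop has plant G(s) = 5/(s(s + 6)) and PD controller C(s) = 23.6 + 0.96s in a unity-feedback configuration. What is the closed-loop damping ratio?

ζ = 0.497

Forward path: (23.6 + 0.96s)·5/(s(s+6)). The closed-loop characteristic equation is s² + (6 + 5·0.96)s + 5·23.6 = 0.
That is s² + 10.8s + 118 = 0, so ω_n = 10.86 rad/s and ζ = 10.8/(2·10.86) = 0.4971.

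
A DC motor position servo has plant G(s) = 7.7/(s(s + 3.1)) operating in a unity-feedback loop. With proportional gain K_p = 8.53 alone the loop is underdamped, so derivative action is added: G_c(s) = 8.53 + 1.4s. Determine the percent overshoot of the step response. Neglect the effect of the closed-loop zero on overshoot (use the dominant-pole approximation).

0.547%

Forward path: (8.53 + 1.4s)·7.7/(s(s+3.1)). The closed-loop characteristic equation is s² + (3.1 + 7.7·1.4)s + 7.7·8.53 = 0.
That is s² + 13.88s + 65.68 = 0, so ω_n = 8.104 rad/s and ζ = 13.88/(2·8.104) = 0.8563.
%OS = 100·exp(−πζ/√(1−ζ²)) = 0.547%.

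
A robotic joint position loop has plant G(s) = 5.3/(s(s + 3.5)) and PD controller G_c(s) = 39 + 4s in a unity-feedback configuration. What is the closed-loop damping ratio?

Forward path: (39 + 4s)·5.3/(s(s+3.5)). The closed-loop characteristic equation is s² + (3.5 + 5.3·4)s + 5.3·39 = 0.
That is s² + 24.7s + 206.7 = 0, so ω_n = 14.38 rad/s and ζ = 24.7/(2·14.38) = 0.859.

ζ = 0.859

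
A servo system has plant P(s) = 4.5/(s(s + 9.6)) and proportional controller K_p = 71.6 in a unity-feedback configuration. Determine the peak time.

Closed-loop characteristic equation: s² + 9.6s + 322.2 = 0, so ω_n = 17.95 rad/s and ζ = 9.6/(2·17.95) = 0.2674.
Damped frequency ω_d = ω_n√(1−ζ²) = 17.3 rad/s, so peak time T_p = π/ω_d = 0.182 s.

T_p = 0.182 s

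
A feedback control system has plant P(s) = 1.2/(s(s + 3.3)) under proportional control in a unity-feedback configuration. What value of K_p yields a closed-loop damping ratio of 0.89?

Closed-loop characteristic equation: s² + 3.3s + K_p·1.2 = 0.
So ω_n = √(1.2K_p) and 2ζω_n = 3.3, giving ζ = 3.3/(2√(1.2K_p)).
Setting ζ = 0.89: √(1.2K_p) = 3.3/(2·0.89) = 1.854, so K_p = 3.437/1.2 = 2.86.

K_p = 2.86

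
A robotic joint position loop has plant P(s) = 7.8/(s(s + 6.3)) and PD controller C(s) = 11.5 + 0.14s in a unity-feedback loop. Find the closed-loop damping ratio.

Forward path: (11.5 + 0.14s)·7.8/(s(s+6.3)). The closed-loop characteristic equation is s² + (6.3 + 7.8·0.14)s + 7.8·11.5 = 0.
That is s² + 7.392s + 89.7 = 0, so ω_n = 9.471 rad/s and ζ = 7.392/(2·9.471) = 0.3902.

ζ = 0.39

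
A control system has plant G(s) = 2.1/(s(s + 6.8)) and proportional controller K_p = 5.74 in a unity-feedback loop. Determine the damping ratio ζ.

The closed-loop denominator is s(s+6.8) + 5.74·2.1 = s² + 6.8s + 12.05.
So ω_n² = 12.05 ⇒ ω_n = 3.472 rad/s, and ζ = 6.8/(2ω_n) = 0.979.

ζ = 0.979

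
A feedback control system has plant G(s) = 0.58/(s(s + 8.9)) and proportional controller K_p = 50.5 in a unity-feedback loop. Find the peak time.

The closed-loop denominator s² + 8.9s + 29.29 gives ω_n = √29.29 = 5.412 and ζ = 8.9/(2ω_n) = 0.8222.
Damped frequency ω_d = ω_n√(1−ζ²) = 3.08 rad/s, so peak time T_p = π/ω_d = 1.02 s.

T_p = 1.02 s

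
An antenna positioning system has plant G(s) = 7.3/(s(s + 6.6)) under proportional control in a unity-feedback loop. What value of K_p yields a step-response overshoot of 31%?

K_p = 12.2

From %OS = 100·exp(−πζ/√(1−ζ²)) = 31%, ζ = −ln(0.31)/√(π²+ln²(0.31)) = 0.3493.
Characteristic equation s² + 6.6s + 7.3K_p = 0 gives ζ = 6.6/(2√(7.3K_p)).
Setting ζ = 0.3493: √(7.3K_p) = 6.6/(2·0.3493) = 9.447, so K_p = 89.25/7.3 = 12.2.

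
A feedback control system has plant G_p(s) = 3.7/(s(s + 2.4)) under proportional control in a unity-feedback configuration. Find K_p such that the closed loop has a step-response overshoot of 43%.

K_p = 5.78

From %OS = 100·exp(−πζ/√(1−ζ²)) = 43%, ζ = −ln(0.43)/√(π²+ln²(0.43)) = 0.2594.
Characteristic equation s² + 2.4s + 3.7K_p = 0 gives ζ = 2.4/(2√(3.7K_p)).
Setting ζ = 0.2594: √(3.7K_p) = 2.4/(2·0.2594) = 4.625, so K_p = 21.39/3.7 = 5.78.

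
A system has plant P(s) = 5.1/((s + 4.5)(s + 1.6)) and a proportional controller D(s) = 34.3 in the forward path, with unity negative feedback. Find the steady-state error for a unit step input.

The loop is type 0. Static position error constant K_pos = D(0)·P(0) = 34.3·0.7083 = 24.3.
Steady-state error to a unit step: e_ss = 1/(1+K_pos) = 1/25.3 = 0.0395.

0.0395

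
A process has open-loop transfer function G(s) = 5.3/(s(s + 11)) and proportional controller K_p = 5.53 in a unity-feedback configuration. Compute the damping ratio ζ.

1 + K_p·G(s) = 0 gives s² + 11s + 29.31 = 0.
So ω_n² = 29.31 ⇒ ω_n = 5.414 rad/s, and ζ = 11/(2ω_n) = 1.02.

ζ = 1.02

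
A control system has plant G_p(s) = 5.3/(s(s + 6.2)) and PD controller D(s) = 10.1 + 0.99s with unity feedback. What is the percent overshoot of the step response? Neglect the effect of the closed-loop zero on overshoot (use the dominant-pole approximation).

Forward path: (10.1 + 0.99s)·5.3/(s(s+6.2)). The closed-loop characteristic equation is s² + (6.2 + 5.3·0.99)s + 5.3·10.1 = 0.
That is s² + 11.45s + 53.53 = 0, so ω_n = 7.316 rad/s and ζ = 11.45/(2·7.316) = 0.7823.
%OS = 100·exp(−πζ/√(1−ζ²)) = 1.93%.

1.93%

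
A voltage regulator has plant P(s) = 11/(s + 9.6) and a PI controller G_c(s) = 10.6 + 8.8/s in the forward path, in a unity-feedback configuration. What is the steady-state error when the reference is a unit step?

0

The open loop G_c(s)P(s) has a pole at the origin (type 1), so the static position error constant is infinite and e_ss = 1/(1+∞) = 0.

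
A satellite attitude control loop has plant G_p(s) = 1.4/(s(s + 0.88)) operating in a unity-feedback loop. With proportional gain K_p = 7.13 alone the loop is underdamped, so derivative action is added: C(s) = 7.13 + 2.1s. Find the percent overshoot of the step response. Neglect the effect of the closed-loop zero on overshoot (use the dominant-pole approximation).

9.22%

Forward path: (7.13 + 2.1s)·1.4/(s(s+0.88)). The closed-loop characteristic equation is s² + (0.88 + 1.4·2.1)s + 1.4·7.13 = 0.
That is s² + 3.82s + 9.982 = 0, so ω_n = 3.159 rad/s and ζ = 3.82/(2·3.159) = 0.6045.
%OS = 100·exp(−πζ/√(1−ζ²)) = 9.22%.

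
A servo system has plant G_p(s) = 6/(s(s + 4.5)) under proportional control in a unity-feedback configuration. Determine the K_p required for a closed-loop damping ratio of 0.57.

Closed-loop characteristic equation: s² + 4.5s + K_p·6 = 0.
So ω_n = √(6K_p) and 2ζω_n = 4.5, giving ζ = 4.5/(2√(6K_p)).
Setting ζ = 0.57: √(6K_p) = 4.5/(2·0.57) = 3.947, so K_p = 15.58/6 = 2.6.

K_p = 2.6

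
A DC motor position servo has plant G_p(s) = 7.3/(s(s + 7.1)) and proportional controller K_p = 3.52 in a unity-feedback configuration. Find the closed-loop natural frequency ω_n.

ω_n = 5.07 rad/s

1 + K_p·G_p(s) = 0 gives s² + 7.1s + 25.7 = 0.
So ω_n² = 25.7 ⇒ ω_n = 5.069 rad/s, and ζ = 7.1/(2ω_n) = 0.7.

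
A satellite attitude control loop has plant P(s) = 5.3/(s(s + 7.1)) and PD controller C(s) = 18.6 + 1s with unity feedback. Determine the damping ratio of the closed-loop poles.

ζ = 0.624

Forward path: (18.6 + 1s)·5.3/(s(s+7.1)). The closed-loop characteristic equation is s² + (7.1 + 5.3·1)s + 5.3·18.6 = 0.
That is s² + 12.4s + 98.58 = 0, so ω_n = 9.929 rad/s and ζ = 12.4/(2·9.929) = 0.6244.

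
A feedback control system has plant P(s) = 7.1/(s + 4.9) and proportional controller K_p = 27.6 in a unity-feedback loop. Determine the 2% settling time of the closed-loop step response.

Closed-loop transfer function: T(s) = K_p·P(s)/(1 + K_p·P(s)) = 196/(s + 4.9 + 196) = 196/(s + 200.9).
Time constant τ = 1/200.9 = 0.004979 s, so the 2% settling time is about 4τ = 0.0199 s.

T_s ≈ 0.0199 s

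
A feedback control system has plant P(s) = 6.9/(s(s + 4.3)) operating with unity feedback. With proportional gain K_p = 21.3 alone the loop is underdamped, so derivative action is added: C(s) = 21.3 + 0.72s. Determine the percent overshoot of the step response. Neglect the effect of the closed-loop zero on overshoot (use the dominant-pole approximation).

27.3%

Forward path: (21.3 + 0.72s)·6.9/(s(s+4.3)). The closed-loop characteristic equation is s² + (4.3 + 6.9·0.72)s + 6.9·21.3 = 0.
That is s² + 9.268s + 147 = 0, so ω_n = 12.12 rad/s and ζ = 9.268/(2·12.12) = 0.3822.
%OS = 100·exp(−πζ/√(1−ζ²)) = 27.3%.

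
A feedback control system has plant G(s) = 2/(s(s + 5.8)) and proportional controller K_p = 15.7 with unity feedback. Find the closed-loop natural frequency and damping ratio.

ω_n = 5.6 rad/s, ζ = 0.518

The closed-loop denominator is s(s+5.8) + 15.7·2 = s² + 5.8s + 31.4.
So ω_n² = 31.4 ⇒ ω_n = 5.604 rad/s, and ζ = 5.8/(2ω_n) = 0.518.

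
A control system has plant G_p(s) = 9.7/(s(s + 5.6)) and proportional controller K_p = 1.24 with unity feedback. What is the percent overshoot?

The closed-loop denominator s² + 5.6s + 12.03 gives ω_n = √12.03 = 3.468 and ζ = 5.6/(2ω_n) = 0.8073.
%OS = 100·exp(−πζ/√(1−ζ²)) = 100·exp(−π·0.8073/√0.3482) = 1.36%.

1.36%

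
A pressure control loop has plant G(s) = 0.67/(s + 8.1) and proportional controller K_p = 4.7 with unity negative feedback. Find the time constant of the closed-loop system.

τ = 0.0889 s

Closed-loop transfer function: T(s) = K_p·G(s)/(1 + K_p·G(s)) = 3.149/(s + 8.1 + 3.149) = 3.149/(s + 11.25).
Time constant τ = 1/11.25 = 0.0889 s.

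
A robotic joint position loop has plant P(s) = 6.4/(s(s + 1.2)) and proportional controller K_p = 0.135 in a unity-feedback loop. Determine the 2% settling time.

T_s ≈ 6.67 s

From 1 + K_pP(s) = 0: s² + 1.2s + 0.864 = 0 ⇒ ω_n = 0.9295, ζ = 0.6455.
2% settling time T_s ≈ 4/(ζω_n) = 4/0.6 = 6.67 s.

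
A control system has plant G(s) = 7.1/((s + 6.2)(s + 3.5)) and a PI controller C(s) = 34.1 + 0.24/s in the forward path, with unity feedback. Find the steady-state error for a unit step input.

The open loop C(s)G(s) has a pole at the origin (type 1), so the static position error constant is infinite and e_ss = 1/(1+∞) = 0.

0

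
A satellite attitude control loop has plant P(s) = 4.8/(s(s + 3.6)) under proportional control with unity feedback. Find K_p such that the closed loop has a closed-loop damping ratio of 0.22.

Closed-loop characteristic equation: s² + 3.6s + K_p·4.8 = 0.
So ω_n = √(4.8K_p) and 2ζω_n = 3.6, giving ζ = 3.6/(2√(4.8K_p)).
Setting ζ = 0.22: √(4.8K_p) = 3.6/(2·0.22) = 8.182, so K_p = 66.94/4.8 = 13.9.

K_p = 13.9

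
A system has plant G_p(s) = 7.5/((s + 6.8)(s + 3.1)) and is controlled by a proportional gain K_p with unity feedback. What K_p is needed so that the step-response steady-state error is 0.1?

K_p = 25.3

Steady-state error for a unit step on this type-0 loop is 1/(1 + K_p·G_p(0)).
G_p(0) = 0.3558. Require 1/(1 + K_p·0.3558) = 0.1, so 1 + 0.3558·K_p = 10.
K_p = (10 − 1)/0.3558 = 25.3.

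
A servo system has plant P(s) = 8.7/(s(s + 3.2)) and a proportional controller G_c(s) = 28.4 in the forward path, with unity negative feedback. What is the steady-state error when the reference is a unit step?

0

The open loop G_c(s)P(s) has a pole at the origin (type 1), so the static position error constant is infinite and e_ss = 1/(1+∞) = 0.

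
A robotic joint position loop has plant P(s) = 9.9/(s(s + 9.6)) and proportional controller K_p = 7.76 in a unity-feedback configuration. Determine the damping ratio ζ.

ζ = 0.548

1 + K_p·P(s) = 0 gives s² + 9.6s + 76.82 = 0.
So ω_n² = 76.82 ⇒ ω_n = 8.765 rad/s, and ζ = 9.6/(2ω_n) = 0.548.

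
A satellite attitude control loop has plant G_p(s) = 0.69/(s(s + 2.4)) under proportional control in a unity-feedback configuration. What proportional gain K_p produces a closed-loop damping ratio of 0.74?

K_p = 3.81

Closed-loop characteristic equation: s² + 2.4s + K_p·0.69 = 0.
So ω_n = √(0.69K_p) and 2ζω_n = 2.4, giving ζ = 2.4/(2√(0.69K_p)).
Setting ζ = 0.74: √(0.69K_p) = 2.4/(2·0.74) = 1.622, so K_p = 2.63/0.69 = 3.81.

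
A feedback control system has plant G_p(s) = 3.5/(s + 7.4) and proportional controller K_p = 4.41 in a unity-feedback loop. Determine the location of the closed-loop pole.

s = -22.84

Closed-loop transfer function: T(s) = K_p·G_p(s)/(1 + K_p·G_p(s)) = 15.44/(s + 7.4 + 15.44) = 15.44/(s + 22.84).
The closed-loop pole is at s = −22.84.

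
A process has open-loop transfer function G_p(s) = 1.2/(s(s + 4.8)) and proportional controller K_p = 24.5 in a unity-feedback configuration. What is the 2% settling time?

T_s ≈ 1.67 s

Closed-loop characteristic equation: s² + 4.8s + 29.4 = 0, so ω_n = 5.422 rad/s and ζ = 4.8/(2·5.422) = 0.4426.
2% settling time T_s ≈ 4/(ζω_n) = 4/2.4 = 1.67 s.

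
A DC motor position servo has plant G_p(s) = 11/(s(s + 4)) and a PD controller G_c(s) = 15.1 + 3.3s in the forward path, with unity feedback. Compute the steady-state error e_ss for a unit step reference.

The open loop G_c(s)G_p(s) has a pole at the origin (type 1), so the static position error constant is infinite and e_ss = 1/(1+∞) = 0.

0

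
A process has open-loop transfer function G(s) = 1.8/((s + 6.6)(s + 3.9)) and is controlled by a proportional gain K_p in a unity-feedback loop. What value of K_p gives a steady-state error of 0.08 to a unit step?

For a type-0 loop with proportional control, e_ss = 1/(1 + K_p·G(0)).
G(0) = 0.06993. Require 1/(1 + K_p·0.06993) = 0.08, so 1 + 0.06993·K_p = 12.5.
K_p = (12.5 − 1)/0.06993 = 164.

K_p = 164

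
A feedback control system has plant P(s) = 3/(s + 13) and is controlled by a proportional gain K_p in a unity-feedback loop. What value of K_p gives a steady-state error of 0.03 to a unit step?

K_p = 140

For a type-0 loop with proportional control, e_ss = 1/(1 + K_p·P(0)).
P(0) = 0.2308. Require 1/(1 + K_p·0.2308) = 0.03, so 1 + 0.2308·K_p = 33.33.
K_p = (33.33 − 1)/0.2308 = 140.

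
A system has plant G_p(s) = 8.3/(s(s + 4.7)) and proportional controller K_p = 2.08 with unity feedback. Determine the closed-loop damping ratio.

The closed-loop denominator is s(s+4.7) + 2.08·8.3 = s² + 4.7s + 17.26.
So ω_n² = 17.26 ⇒ ω_n = 4.155 rad/s, and ζ = 4.7/(2ω_n) = 0.566.

ζ = 0.566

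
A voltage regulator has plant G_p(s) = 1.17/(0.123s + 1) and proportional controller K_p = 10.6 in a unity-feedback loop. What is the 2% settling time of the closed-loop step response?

T_s ≈ 0.0367 s

Closed loop: T(s) = K_p·G_p/(1+K_p·G_p) = 12.4/(0.123s + 1 + 12.4), with pole at s = −(1 + 12.4)/0.123 = −109.
τ = 1/109 = 0.009178 s, so 2% settling time ≈ 4τ = 0.0367 s.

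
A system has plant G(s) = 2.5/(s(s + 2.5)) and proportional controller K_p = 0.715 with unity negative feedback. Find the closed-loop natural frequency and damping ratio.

ω_n = 1.34 rad/s, ζ = 0.935

With unity feedback the closed-loop characteristic equation is s² + 2.5s + 0.715·2.5 = s² + 2.5s + 1.787 = 0.
Matching s² + 2ζω_n s + ω_n²: ω_n = √1.787 = 1.337 rad/s and 2ζω_n = 2.5, so ζ = 2.5/(2·1.337) = 0.935.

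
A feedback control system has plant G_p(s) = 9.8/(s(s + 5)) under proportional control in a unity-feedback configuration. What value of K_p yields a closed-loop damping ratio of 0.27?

Closed-loop characteristic equation: s² + 5s + K_p·9.8 = 0.
So ω_n = √(9.8K_p) and 2ζω_n = 5, giving ζ = 5/(2√(9.8K_p)).
Setting ζ = 0.27: √(9.8K_p) = 5/(2·0.27) = 9.259, so K_p = 85.73/9.8 = 8.75.

K_p = 8.75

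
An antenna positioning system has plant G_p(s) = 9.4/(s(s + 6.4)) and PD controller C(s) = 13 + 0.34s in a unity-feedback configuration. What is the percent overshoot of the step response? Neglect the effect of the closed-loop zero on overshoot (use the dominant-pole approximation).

Forward path: (13 + 0.34s)·9.4/(s(s+6.4)). The closed-loop characteristic equation is s² + (6.4 + 9.4·0.34)s + 9.4·13 = 0.
That is s² + 9.596s + 122.2 = 0, so ω_n = 11.05 rad/s and ζ = 9.596/(2·11.05) = 0.434.
%OS = 100·exp(−πζ/√(1−ζ²)) = 22%.

22%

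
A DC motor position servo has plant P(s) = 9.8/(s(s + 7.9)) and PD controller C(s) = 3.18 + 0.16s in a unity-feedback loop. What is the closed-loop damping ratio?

Forward path: (3.18 + 0.16s)·9.8/(s(s+7.9)). The closed-loop characteristic equation is s² + (7.9 + 9.8·0.16)s + 9.8·3.18 = 0.
That is s² + 9.468s + 31.16 = 0, so ω_n = 5.582 rad/s and ζ = 9.468/(2·5.582) = 0.848.

ζ = 0.848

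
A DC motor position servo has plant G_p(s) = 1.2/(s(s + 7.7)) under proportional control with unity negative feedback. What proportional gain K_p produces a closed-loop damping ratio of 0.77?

K_p = 20.8

Closed-loop characteristic equation: s² + 7.7s + K_p·1.2 = 0.
So ω_n = √(1.2K_p) and 2ζω_n = 7.7, giving ζ = 7.7/(2√(1.2K_p)).
Setting ζ = 0.77: √(1.2K_p) = 7.7/(2·0.77) = 5, so K_p = 25/1.2 = 20.8.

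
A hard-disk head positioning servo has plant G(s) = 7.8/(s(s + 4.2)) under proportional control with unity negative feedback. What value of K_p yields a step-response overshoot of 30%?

From %OS = 100·exp(−πζ/√(1−ζ²)) = 30%, ζ = −ln(0.3)/√(π²+ln²(0.3)) = 0.3579.
Characteristic equation s² + 4.2s + 7.8K_p = 0 gives ζ = 4.2/(2√(7.8K_p)).
Setting ζ = 0.3579: √(7.8K_p) = 4.2/(2·0.3579) = 5.868, so K_p = 34.44/7.8 = 4.41.

K_p = 4.41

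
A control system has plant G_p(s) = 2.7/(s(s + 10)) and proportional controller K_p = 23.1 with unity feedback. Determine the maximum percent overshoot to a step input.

From 1 + K_pG_p(s) = 0: s² + 10s + 62.37 = 0 ⇒ ω_n = 7.897, ζ = 0.6331.
%OS = 100·exp(−πζ/√(1−ζ²)) = 100·exp(−π·0.6331/√0.5992) = 7.66%.

7.66%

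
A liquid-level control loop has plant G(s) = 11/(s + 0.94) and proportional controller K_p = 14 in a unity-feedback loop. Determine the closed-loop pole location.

s = -154.9

Closed-loop transfer function: T(s) = K_p·G(s)/(1 + K_p·G(s)) = 154/(s + 0.94 + 154) = 154/(s + 154.9).
The closed-loop pole is at s = −154.9.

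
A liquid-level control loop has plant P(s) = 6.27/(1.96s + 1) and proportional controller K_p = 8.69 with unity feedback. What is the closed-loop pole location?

s = -28.31

Closed loop: T(s) = K_p·P/(1+K_p·P) = 54.49/(1.96s + 1 + 54.49), with pole at s = −(1 + 54.49)/1.96 = −28.31.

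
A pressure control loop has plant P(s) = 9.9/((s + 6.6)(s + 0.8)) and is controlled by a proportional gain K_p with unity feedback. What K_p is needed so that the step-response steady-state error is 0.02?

Steady-state error for a unit step on this type-0 loop is 1/(1 + K_p·P(0)).
P(0) = 1.875. Require 1/(1 + K_p·1.875) = 0.02, so 1 + 1.875·K_p = 50.
K_p = (50 − 1)/1.875 = 26.1.

K_p = 26.1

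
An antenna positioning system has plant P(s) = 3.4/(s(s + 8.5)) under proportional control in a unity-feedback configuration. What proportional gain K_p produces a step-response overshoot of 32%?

From %OS = 100·exp(−πζ/√(1−ζ²)) = 32%, ζ = −ln(0.32)/√(π²+ln²(0.32)) = 0.341.
Characteristic equation s² + 8.5s + 3.4K_p = 0 gives ζ = 8.5/(2√(3.4K_p)).
Setting ζ = 0.341: √(3.4K_p) = 8.5/(2·0.341) = 12.46, so K_p = 155.4/3.4 = 45.7.

K_p = 45.7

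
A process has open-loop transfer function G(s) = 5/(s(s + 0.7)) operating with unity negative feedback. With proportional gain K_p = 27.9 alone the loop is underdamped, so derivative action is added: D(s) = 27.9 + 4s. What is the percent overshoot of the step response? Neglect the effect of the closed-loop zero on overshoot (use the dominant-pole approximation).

Forward path: (27.9 + 4s)·5/(s(s+0.7)). The closed-loop characteristic equation is s² + (0.7 + 5·4)s + 5·27.9 = 0.
That is s² + 20.7s + 139.5 = 0, so ω_n = 11.81 rad/s and ζ = 20.7/(2·11.81) = 0.8763.
%OS = 100·exp(−πζ/√(1−ζ²)) = 0.33%.

0.33%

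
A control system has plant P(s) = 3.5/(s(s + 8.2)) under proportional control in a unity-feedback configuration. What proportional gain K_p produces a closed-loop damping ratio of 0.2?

Closed-loop characteristic equation: s² + 8.2s + K_p·3.5 = 0.
So ω_n = √(3.5K_p) and 2ζω_n = 8.2, giving ζ = 8.2/(2√(3.5K_p)).
Setting ζ = 0.2: √(3.5K_p) = 8.2/(2·0.2) = 20.5, so K_p = 420.2/3.5 = 120.

K_p = 120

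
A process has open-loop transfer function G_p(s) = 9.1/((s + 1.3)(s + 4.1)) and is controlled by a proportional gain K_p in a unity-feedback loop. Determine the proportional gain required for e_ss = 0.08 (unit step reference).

The loop is type 0, so e_ss(step) = 1/(1 + K_pos) with K_pos = K_p·G_p(0).
G_p(0) = 1.707. Require 1/(1 + K_p·1.707) = 0.08, so 1 + 1.707·K_p = 12.5.
K_p = (12.5 − 1)/1.707 = 6.74.

K_p = 6.74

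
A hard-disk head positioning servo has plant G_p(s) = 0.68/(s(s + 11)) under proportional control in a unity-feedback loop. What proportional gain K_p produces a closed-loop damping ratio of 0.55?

Closed-loop characteristic equation: s² + 11s + K_p·0.68 = 0.
So ω_n = √(0.68K_p) and 2ζω_n = 11, giving ζ = 11/(2√(0.68K_p)).
Setting ζ = 0.55: √(0.68K_p) = 11/(2·0.55) = 10, so K_p = 100/0.68 = 147.

K_p = 147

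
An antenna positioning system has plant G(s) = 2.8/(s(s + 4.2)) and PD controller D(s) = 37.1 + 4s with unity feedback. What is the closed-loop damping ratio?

ζ = 0.755

Forward path: (37.1 + 4s)·2.8/(s(s+4.2)). The closed-loop characteristic equation is s² + (4.2 + 2.8·4)s + 2.8·37.1 = 0.
That is s² + 15.4s + 103.9 = 0, so ω_n = 10.19 rad/s and ζ = 15.4/(2·10.19) = 0.7555.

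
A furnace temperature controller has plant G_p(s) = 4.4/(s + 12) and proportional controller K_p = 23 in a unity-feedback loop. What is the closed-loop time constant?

τ = 0.00883 s

Closed-loop transfer function: T(s) = K_p·G_p(s)/(1 + K_p·G_p(s)) = 101.2/(s + 12 + 101.2) = 101.2/(s + 113.2).
Time constant τ = 1/113.2 = 0.00883 s.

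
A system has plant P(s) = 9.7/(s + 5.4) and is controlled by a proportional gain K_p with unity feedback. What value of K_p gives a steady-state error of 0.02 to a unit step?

Steady-state error for a unit step on this type-0 loop is 1/(1 + K_p·P(0)).
P(0) = 1.796. Require 1/(1 + K_p·1.796) = 0.02, so 1 + 1.796·K_p = 50.
K_p = (50 − 1)/1.796 = 27.3.

K_p = 27.3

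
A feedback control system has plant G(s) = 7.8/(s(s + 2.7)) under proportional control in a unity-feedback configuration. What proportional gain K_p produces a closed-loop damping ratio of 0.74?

Closed-loop characteristic equation: s² + 2.7s + K_p·7.8 = 0.
So ω_n = √(7.8K_p) and 2ζω_n = 2.7, giving ζ = 2.7/(2√(7.8K_p)).
Setting ζ = 0.74: √(7.8K_p) = 2.7/(2·0.74) = 1.824, so K_p = 3.328/7.8 = 0.427.

K_p = 0.427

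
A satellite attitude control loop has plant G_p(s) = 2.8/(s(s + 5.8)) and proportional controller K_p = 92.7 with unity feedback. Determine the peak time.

The closed-loop denominator s² + 5.8s + 259.6 gives ω_n = √259.6 = 16.11 and ζ = 5.8/(2ω_n) = 0.18.
Damped frequency ω_d = ω_n√(1−ζ²) = 15.85 rad/s, so peak time T_p = π/ω_d = 0.198 s.

T_p = 0.198 s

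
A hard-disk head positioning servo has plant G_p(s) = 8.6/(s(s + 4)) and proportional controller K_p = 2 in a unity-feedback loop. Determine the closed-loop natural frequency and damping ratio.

The closed-loop denominator is s(s+4) + 2·8.6 = s² + 4s + 17.2.
So ω_n² = 17.2 ⇒ ω_n = 4.147 rad/s, and ζ = 4/(2ω_n) = 0.482.

ω_n = 4.15 rad/s, ζ = 0.482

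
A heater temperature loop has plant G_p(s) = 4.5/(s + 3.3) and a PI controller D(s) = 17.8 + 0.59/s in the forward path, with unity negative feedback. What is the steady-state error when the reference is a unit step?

The open loop D(s)G_p(s) has a pole at the origin (type 1), so the static position error constant is infinite and e_ss = 1/(1+∞) = 0.

0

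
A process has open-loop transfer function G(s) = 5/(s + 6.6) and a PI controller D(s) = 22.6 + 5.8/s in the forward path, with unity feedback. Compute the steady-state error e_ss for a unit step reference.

The open loop D(s)G(s) has a pole at the origin (type 1), so the static position error constant is infinite and e_ss = 1/(1+∞) = 0.

0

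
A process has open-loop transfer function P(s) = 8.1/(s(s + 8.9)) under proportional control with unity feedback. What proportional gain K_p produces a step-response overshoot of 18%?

K_p = 10.7

From %OS = 100·exp(−πζ/√(1−ζ²)) = 18%, ζ = −ln(0.18)/√(π²+ln²(0.18)) = 0.4791.
Characteristic equation s² + 8.9s + 8.1K_p = 0 gives ζ = 8.9/(2√(8.1K_p)).
Setting ζ = 0.4791: √(8.1K_p) = 8.9/(2·0.4791) = 9.288, so K_p = 86.27/8.1 = 10.7.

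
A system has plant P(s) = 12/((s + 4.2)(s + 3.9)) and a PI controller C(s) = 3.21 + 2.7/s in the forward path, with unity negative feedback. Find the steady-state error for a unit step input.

0

The open loop C(s)P(s) has a pole at the origin (type 1), so the static position error constant is infinite and e_ss = 1/(1+∞) = 0.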